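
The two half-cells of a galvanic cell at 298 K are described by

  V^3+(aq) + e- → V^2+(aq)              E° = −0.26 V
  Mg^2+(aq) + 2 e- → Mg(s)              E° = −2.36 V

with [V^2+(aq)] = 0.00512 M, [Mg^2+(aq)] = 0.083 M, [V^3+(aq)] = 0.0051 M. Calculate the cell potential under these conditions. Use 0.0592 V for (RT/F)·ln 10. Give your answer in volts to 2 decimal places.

V³⁺/V²⁺ is reduced (cathode, E° = −0.26 V) and Mg²⁺/Mg is oxidized (anode).
The standard potential is −0.26 − (−2.36) = +2.10 V and the balanced reaction transfers n = 2 electrons.
Balancing gives 2 V^3+(aq) + Mg(s) → 2 V^2+(aq) + Mg^2+(aq); hence Q = ([V^2+(aq)]^2·[Mg^2+(aq)]) / [V^3+(aq)]^2 = 0.0837 (log Q = −1.078).
E = E° − (0.0592/n)·log Q = +2.10 − (0.0592/2)(−1.078) = +2.13 V.

+2.13 V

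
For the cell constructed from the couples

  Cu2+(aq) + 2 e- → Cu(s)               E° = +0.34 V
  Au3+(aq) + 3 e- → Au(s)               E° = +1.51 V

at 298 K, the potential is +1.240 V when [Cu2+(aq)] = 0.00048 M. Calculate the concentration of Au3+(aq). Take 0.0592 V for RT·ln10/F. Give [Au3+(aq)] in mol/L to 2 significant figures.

0.037 M

Au³⁺/Au is the cathode (higher E°); E°cell = +1.51 − (+0.34) = +1.17 V with n = 6.
From the Nernst equation, log Q = n(E° − E)/0.0592 = 6·(+1.17 − (+1.240))/0.0592 = −7.095.
For 2 Au3+(aq) + 3 Cu(s) → 2 Au(s) + 3 Cu2+(aq), the reaction quotient is Q = [Cu2+(aq)]^3 / [Au3+(aq)]^2.
Substituting the known concentrations and solving, log [Au3+(aq)] = −1.431 and [Au3+(aq)] = 0.037 M.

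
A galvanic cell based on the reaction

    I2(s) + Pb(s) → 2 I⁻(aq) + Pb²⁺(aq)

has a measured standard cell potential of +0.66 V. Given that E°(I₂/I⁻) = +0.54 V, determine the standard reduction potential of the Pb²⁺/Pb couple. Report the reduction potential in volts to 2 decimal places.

−0.12 V

In the reaction as written the I₂/I⁻ couple is reduced (cathode) and Pb²⁺/Pb is oxidized (anode), so E°cell = E°(I₂/I⁻) − E°(Pb²⁺/Pb).
E°(Pb²⁺/Pb) = E°(cathode) − E°cell = +0.54 − (+0.66) = −0.12 V.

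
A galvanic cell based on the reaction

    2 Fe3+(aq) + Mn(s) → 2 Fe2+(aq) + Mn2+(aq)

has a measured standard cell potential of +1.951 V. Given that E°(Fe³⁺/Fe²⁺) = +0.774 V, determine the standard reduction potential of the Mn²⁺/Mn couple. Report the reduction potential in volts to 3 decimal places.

In the reaction as written the Fe³⁺/Fe²⁺ couple is reduced (cathode) and Mn²⁺/Mn is oxidized (anode), so E°cell = E°(Fe³⁺/Fe²⁺) − E°(Mn²⁺/Mn).
E°(Mn²⁺/Mn) = E°(cathode) − E°cell = +0.774 − (+1.951) = −1.177 V.

−1.177 V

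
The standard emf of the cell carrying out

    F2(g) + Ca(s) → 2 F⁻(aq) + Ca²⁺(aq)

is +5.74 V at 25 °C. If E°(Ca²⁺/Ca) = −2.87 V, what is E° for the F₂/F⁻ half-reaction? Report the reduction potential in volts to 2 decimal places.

+2.87 V

In the reaction as written the F₂/F⁻ couple is reduced (cathode) and Ca²⁺/Ca is oxidized (anode), so E°cell = E°(F₂/F⁻) − E°(Ca²⁺/Ca).
E°(F₂/F⁻) = E°cell + E°(anode) = +5.74 + (−2.87) = +2.87 V.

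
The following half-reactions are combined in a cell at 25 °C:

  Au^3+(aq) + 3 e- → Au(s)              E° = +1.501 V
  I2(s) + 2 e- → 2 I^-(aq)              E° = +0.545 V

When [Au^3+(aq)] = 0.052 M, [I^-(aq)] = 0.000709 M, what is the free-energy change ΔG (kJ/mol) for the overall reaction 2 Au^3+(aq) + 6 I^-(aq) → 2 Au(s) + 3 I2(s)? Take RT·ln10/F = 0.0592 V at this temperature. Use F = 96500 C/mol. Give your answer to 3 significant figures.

E°cell = +1.501 − (+0.545) = +0.956 V; the balanced reaction transfers n = 6 electrons.
Here Q = 1 / ([Au^3+(aq)]^2·[I^-(aq)]^6) = 2.91×10^21 (log Q = 21.464), giving E = +0.956 − (0.0592/6)·(21.464) = +0.7442 V.
ΔG = −nFE = −(6)(96500)(+0.7442) J/mol = −431 kJ/mol.

−431 kJ/mol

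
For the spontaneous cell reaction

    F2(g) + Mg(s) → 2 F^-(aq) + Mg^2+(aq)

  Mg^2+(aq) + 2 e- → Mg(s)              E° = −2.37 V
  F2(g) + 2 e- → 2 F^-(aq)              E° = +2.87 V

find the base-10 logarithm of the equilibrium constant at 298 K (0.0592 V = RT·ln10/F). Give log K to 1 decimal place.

The F₂/F⁻ couple is reduced (cathode); E°cell = +2.87 − (−2.37) = +5.24 V with n = 2.
At equilibrium E = 0, so log K = nE°cell / 0.0592 = (2)(+5.24) / 0.0592 = 177.0.

log K = 177.0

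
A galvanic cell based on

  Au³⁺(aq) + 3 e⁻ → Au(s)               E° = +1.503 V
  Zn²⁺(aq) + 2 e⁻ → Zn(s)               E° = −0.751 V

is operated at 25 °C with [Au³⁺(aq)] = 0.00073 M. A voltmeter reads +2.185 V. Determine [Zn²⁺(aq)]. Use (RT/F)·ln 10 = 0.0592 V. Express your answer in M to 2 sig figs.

1.7 M

With Au³⁺/Au at the cathode and Zn²⁺/Zn at the anode, E°cell = +1.503 − (−0.751) = +2.254 V (n = 6).
Since E = E° − (0.0592/n)·log Q, log Q = n(E° − E)/0.0592 = 6.993.
The balanced reaction is 2 Au³⁺(aq) + 3 Zn(s) → 2 Au(s) + 3 Zn²⁺(aq), so Q = [Zn²⁺(aq)]^3 / [Au³⁺(aq)]^2.
Isolating [Zn²⁺(aq)] in Q = 10^{6.993} yields log [Zn²⁺(aq)] = 0.240, i.e. 1.7 M.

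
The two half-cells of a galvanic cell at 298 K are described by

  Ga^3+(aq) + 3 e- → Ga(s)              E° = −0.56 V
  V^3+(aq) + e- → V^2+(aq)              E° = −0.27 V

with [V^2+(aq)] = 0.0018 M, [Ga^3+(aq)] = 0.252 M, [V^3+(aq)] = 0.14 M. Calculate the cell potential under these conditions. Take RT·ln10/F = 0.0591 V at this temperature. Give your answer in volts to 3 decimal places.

V³⁺/V²⁺ is reduced (cathode, E° = −0.27 V) and Ga³⁺/Ga is oxidized (anode).
The standard potential is −0.27 − (−0.56) = +0.29 V and the balanced reaction transfers n = 3 electrons.
Balancing gives 3 V^3+(aq) + Ga(s) → 3 V^2+(aq) + Ga^3+(aq); hence Q = ([V^2+(aq)]^3·[Ga^3+(aq)]) / [V^3+(aq)]^3 = 5.36×10^−7 (log Q = −6.271).
By the Nernst equation, E = +0.29 − (0.0591/3)·(−6.271) = +0.414 V.

+0.414 V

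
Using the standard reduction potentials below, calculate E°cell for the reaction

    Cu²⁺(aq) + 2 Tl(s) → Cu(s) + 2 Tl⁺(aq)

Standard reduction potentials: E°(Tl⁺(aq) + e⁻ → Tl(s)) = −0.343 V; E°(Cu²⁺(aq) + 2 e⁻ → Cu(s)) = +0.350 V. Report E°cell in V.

+0.693 V

Cu²⁺(aq) gains electrons, so the Cu²⁺/Cu couple is the cathode; the Tl⁺/Tl couple is the anode.
E°cell = E°(cathode) − E°(anode) = +0.350 − (−0.343) = +0.693 V.
The positive value indicates the reaction is spontaneous as written.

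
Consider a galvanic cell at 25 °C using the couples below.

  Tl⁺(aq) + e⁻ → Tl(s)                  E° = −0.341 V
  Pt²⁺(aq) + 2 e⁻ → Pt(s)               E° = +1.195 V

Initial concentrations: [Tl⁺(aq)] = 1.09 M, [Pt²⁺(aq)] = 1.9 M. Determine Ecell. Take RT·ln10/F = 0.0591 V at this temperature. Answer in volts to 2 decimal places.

+1.54 V

Pt²⁺/Pt is reduced (cathode, E° = +1.195 V) and Tl⁺/Tl is oxidized (anode).
The standard potential is +1.195 − (−0.341) = +1.536 V and the balanced reaction transfers n = 2 electrons.
The balanced reaction is Pt²⁺(aq) + 2 Tl(s) → Pt(s) + 2 Tl⁺(aq), so Q = [Tl⁺(aq)]^2 / [Pt²⁺(aq)] = 0.625 and log Q = −0.204.
Applying E = E° − (RT ln10/nF)·log Q gives +1.536 − (0.0591/2)(−0.204) = +1.54 V.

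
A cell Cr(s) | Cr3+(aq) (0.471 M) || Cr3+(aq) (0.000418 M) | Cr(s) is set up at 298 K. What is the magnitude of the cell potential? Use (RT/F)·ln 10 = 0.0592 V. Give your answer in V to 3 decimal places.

For a concentration cell E°cell = 0, since both electrodes use the same couple.
The compartment with the higher Cr3+(aq) concentration (0.471 M) acts as the cathode; ions are reduced there and produced at the dilute (0.000418 M) anode.
With n = 3, Ecell = −(0.0592/3)·log([dilute]/[conc]) = −(0.0592/3)·log(0.000418/0.471) = +0.060 V.

0.060 V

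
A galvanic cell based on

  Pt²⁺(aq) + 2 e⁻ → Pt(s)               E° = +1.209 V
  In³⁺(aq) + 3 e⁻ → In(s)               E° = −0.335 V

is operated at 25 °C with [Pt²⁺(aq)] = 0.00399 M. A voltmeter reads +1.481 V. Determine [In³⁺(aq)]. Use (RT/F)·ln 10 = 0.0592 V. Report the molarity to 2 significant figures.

0.39 M

With Pt²⁺/Pt at the cathode and In³⁺/In at the anode, E°cell = +1.209 − (−0.335) = +1.544 V (n = 6).
Rearranging E = E° − (0.0592/n)·log Q gives log Q = 6(+1.544 − (+1.481))/0.0592 = 6.385.
The balanced reaction is 3 Pt²⁺(aq) + 2 In(s) → 3 Pt(s) + 2 In³⁺(aq), so Q = [In³⁺(aq)]^2 / [Pt²⁺(aq)]^3.
Solving for the unknown gives log [In³⁺(aq)] = −0.406, so [In³⁺(aq)] ≈ 0.39 M.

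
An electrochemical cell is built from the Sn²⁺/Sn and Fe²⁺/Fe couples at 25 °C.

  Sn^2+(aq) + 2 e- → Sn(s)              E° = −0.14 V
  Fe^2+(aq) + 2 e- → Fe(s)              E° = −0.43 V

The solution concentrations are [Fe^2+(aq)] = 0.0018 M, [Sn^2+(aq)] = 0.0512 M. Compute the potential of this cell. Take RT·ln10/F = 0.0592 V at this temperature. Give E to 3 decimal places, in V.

The Sn²⁺/Sn couple has the more positive E°, so it is the cathode; Fe²⁺/Fe is the anode.
E°cell = −0.14 − (−0.43) = +0.29 V, with n = 2 electrons transferred.
Balancing gives Sn^2+(aq) + Fe(s) → Sn(s) + Fe^2+(aq); hence Q = [Fe^2+(aq)] / [Sn^2+(aq)] = 0.0352 (log Q = −1.454).
By the Nernst equation, E = +0.29 − (0.0592/2)·(−1.454) = +0.333 V.

+0.333 V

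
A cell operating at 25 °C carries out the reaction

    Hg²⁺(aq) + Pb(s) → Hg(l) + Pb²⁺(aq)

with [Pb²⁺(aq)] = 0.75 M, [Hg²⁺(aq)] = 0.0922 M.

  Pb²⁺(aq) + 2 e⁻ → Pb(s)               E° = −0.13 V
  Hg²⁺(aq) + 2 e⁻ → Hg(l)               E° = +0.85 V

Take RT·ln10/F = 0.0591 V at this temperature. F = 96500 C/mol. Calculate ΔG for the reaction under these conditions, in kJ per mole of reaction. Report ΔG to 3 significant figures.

−184 kJ/mol

E°cell = +0.85 − (−0.13) = +0.98 V; the balanced reaction transfers n = 2 electrons.
The reaction quotient is [Pb²⁺(aq)] / [Hg²⁺(aq)] = 8.13; by Nernst, E = +0.98 − (0.0591/2)(0.910) = +0.9531 V.
ΔG = −nFE = −(2)(96500)(+0.9531) J/mol = −184 kJ/mol.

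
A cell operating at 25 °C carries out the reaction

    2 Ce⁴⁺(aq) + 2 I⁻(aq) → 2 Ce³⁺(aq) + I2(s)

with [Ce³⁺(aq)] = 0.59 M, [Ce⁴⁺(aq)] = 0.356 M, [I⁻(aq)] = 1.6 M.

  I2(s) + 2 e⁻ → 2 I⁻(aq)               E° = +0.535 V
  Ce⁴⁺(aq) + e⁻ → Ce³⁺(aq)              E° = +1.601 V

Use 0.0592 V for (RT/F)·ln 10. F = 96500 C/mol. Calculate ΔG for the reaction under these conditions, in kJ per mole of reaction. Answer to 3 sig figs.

−206 kJ/mol

The standard cell potential is +1.601 − (+0.535) = +1.066 V, with n = 2 electrons in the balanced equation.
Q = [Ce³⁺(aq)]^2 / ([Ce⁴⁺(aq)]^2·[I⁻(aq)]^2) = 1.07, so log Q = 0.031 and E = +1.066 − (0.0592/2)(0.031) = +1.0651 V.
Finally ΔG = −nFE = −(2)(96500 C/mol)(+1.0651 V) = −206 kJ/mol.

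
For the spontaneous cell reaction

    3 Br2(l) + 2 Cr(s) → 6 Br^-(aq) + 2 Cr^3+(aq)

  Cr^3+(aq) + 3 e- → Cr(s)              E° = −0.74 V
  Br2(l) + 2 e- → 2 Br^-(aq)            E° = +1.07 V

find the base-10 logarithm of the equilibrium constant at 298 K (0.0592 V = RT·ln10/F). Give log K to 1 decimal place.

log K = 183.4

The Br₂/Br⁻ couple is reduced (cathode); E°cell = +1.07 − (−0.74) = +1.81 V with n = 6.
At equilibrium E = 0, so log K = nE°cell / 0.0592 = (6)(+1.81) / 0.0592 = 183.4.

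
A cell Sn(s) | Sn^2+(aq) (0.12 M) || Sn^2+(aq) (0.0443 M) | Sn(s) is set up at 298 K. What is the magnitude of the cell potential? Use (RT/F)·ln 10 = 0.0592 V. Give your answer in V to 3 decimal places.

0.013 V

For a concentration cell E°cell = 0, since both electrodes use the same couple.
The compartment with the higher Sn^2+(aq) concentration (0.12 M) acts as the cathode; ions are reduced there and produced at the dilute (0.0443 M) anode.
With n = 2, Ecell = −(0.0592/2)·log([dilute]/[conc]) = −(0.0592/2)·log(0.0443/0.12) = +0.013 V.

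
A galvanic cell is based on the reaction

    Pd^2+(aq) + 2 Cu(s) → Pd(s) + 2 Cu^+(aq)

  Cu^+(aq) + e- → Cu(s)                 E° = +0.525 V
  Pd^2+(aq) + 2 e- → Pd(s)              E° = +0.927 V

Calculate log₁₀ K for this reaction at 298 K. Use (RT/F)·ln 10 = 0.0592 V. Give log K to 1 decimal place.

The Pd²⁺/Pd couple is reduced (cathode); E°cell = +0.927 − (+0.525) = +0.402 V with n = 2.
At equilibrium E = 0, so log K = nE°cell / 0.0592 = (2)(+0.402) / 0.0592 = 13.6.

log K = 13.6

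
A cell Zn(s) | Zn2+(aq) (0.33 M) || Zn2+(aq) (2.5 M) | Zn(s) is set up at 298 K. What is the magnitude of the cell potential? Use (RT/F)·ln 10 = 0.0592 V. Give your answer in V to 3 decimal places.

0.026 V

For a concentration cell E°cell = 0, since both electrodes use the same couple.
The compartment with the higher Zn2+(aq) concentration (2.5 M) acts as the cathode; ions are reduced there and produced at the dilute (0.33 M) anode.
With n = 2, Ecell = −(0.0592/2)·log([dilute]/[conc]) = −(0.0592/2)·log(0.33/2.5) = +0.026 V.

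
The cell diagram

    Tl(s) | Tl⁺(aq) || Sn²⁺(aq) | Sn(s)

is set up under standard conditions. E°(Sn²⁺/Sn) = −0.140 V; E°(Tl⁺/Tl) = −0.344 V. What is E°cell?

+0.204 V

By convention the left-hand electrode in cell notation is the anode (oxidation) and the right-hand electrode is the cathode (reduction).
E°cell = E°(right) − E°(left) = −0.140 − (−0.344) = +0.204 V.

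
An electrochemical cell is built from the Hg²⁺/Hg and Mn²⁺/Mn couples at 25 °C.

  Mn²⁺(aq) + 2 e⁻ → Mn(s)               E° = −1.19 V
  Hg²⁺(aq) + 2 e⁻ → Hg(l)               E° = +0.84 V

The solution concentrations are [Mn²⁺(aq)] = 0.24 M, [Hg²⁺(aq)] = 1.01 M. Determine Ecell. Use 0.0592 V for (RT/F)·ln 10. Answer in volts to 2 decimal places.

+2.05 V

The Hg²⁺/Hg couple has the more positive E°, so it is the cathode; Mn²⁺/Mn is the anode.
E°cell = +0.84 − (−1.19) = +2.03 V, with n = 2 electrons transferred.
The balanced reaction is Hg²⁺(aq) + Mn(s) → Hg(l) + Mn²⁺(aq), so Q = [Mn²⁺(aq)] / [Hg²⁺(aq)] = 0.238 and log Q = −0.624.
Applying E = E° − (RT ln10/nF)·log Q gives +2.03 − (0.0592/2)(−0.624) = +2.05 V.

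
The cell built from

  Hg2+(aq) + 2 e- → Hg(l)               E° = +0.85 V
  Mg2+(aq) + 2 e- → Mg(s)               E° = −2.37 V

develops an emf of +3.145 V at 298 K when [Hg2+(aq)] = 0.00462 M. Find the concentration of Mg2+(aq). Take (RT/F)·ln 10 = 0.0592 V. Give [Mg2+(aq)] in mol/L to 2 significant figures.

With Hg²⁺/Hg at the cathode and Mg²⁺/Mg at the anode, E°cell = +0.85 − (−2.37) = +3.22 V (n = 2).
From the Nernst equation, log Q = n(E° − E)/0.0592 = 2·(+3.22 − (+3.145))/0.0592 = 2.534.
Balancing electrons gives Hg2+(aq) + Mg(s) → Hg(l) + Mg2+(aq); thus Q = [Mg2+(aq)] / [Hg2+(aq)].
Substituting the known concentrations and solving, log [Mg2+(aq)] = 0.199 and [Mg2+(aq)] = 1.6 M.

1.6 M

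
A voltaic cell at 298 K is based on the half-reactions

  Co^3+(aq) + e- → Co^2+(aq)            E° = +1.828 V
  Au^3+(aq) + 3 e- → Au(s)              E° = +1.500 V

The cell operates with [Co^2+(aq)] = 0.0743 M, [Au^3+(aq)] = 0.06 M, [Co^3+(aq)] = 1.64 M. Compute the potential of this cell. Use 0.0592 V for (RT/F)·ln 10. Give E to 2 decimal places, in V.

Co³⁺/Co²⁺ is reduced (cathode, E° = +1.828 V) and Au³⁺/Au is oxidized (anode).
E°cell = E°cat − E°an = +1.828 − (+1.500) = +0.328 V; n = 3.
Balancing gives 3 Co^3+(aq) + Au(s) → 3 Co^2+(aq) + Au^3+(aq); hence Q = ([Co^2+(aq)]^3·[Au^3+(aq)]) / [Co^3+(aq)]^3 = 5.58×10^−6 (log Q = −5.253).
E = E° − (0.0592/n)·log Q = +0.328 − (0.0592/3)(−5.253) = +0.43 V.

+0.43 V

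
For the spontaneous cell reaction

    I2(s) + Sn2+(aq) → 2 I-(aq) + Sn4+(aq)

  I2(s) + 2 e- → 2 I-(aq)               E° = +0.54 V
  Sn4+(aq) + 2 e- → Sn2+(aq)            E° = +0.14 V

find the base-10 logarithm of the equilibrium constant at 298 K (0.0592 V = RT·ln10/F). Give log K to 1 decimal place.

log K = 13.5

The I₂/I⁻ couple is reduced (cathode); E°cell = +0.54 − (+0.14) = +0.40 V with n = 2.
At equilibrium E = 0, so log K = nE°cell / 0.0592 = (2)(+0.40) / 0.0592 = 13.5.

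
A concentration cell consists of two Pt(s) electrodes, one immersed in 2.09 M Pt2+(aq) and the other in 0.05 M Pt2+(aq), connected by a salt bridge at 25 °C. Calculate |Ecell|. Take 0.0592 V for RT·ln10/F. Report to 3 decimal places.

0.048 V

For a concentration cell E°cell = 0, since both electrodes use the same couple.
The compartment with the higher Pt2+(aq) concentration (2.09 M) acts as the cathode; ions are reduced there and produced at the dilute (0.05 M) anode.
With n = 2, Ecell = −(0.0592/2)·log([dilute]/[conc]) = −(0.0592/2)·log(0.05/2.09) = +0.048 V.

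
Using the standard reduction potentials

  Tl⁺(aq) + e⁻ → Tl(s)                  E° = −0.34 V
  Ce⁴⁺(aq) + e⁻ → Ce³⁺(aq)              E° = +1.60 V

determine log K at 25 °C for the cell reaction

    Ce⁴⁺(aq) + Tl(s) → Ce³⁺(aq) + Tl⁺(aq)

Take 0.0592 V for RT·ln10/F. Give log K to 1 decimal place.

log K = 32.8

The Ce⁴⁺/Ce³⁺ couple is reduced (cathode); E°cell = +1.60 − (−0.34) = +1.94 V with n = 1.
At equilibrium E = 0, so log K = nE°cell / 0.0592 = (1)(+1.94) / 0.0592 = 32.8.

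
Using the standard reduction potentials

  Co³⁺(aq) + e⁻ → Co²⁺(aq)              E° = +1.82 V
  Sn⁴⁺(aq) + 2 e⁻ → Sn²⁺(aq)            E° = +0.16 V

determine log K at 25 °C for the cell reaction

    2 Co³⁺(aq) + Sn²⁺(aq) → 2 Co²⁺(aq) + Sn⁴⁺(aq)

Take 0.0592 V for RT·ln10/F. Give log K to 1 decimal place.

log K = 56.1

The Co³⁺/Co²⁺ couple is reduced (cathode); E°cell = +1.82 − (+0.16) = +1.66 V with n = 2.
At equilibrium E = 0, so log K = nE°cell / 0.0592 = (2)(+1.66) / 0.0592 = 56.1.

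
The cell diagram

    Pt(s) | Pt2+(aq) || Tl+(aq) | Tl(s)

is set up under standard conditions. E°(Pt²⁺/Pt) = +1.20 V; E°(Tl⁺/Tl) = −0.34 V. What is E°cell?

By convention the left-hand electrode in cell notation is the anode (oxidation) and the right-hand electrode is the cathode (reduction).
E°cell = E°(right) − E°(left) = −0.34 − (+1.20) = −1.54 V.
The negative sign shows that, as written, the cell would require an external voltage to drive the reaction.

−1.54 V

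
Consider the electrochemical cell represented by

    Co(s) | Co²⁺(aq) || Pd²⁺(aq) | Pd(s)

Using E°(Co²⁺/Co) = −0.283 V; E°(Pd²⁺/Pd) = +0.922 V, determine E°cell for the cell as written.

By convention the left-hand electrode in cell notation is the anode (oxidation) and the right-hand electrode is the cathode (reduction).
E°cell = E°(right) − E°(left) = +0.922 − (−0.283) = +1.205 V.

+1.205 V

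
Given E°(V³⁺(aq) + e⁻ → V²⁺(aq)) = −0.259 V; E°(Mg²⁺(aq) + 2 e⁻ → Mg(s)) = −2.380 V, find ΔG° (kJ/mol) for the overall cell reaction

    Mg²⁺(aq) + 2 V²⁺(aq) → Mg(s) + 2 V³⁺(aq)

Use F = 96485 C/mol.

+409 kJ/mol

In the reaction as written Mg²⁺(aq) is reduced, so the Mg²⁺/Mg couple is the cathode and V³⁺/V²⁺ is the anode.
E°cell = −2.380 − (−0.259) = −2.121 V; balancing electrons gives n = 2.
ΔG° = −nFE°cell = −(2)(96485)(−2.121) J/mol = +409 kJ/mol.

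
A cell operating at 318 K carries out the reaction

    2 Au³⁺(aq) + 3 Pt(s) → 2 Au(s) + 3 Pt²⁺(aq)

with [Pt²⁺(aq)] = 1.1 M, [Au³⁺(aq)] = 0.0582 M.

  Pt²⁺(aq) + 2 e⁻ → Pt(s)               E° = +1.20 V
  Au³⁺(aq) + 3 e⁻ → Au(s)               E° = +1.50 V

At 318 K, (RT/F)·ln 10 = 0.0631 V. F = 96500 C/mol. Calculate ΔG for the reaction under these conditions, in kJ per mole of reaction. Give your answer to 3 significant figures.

−158 kJ/mol

With Au³⁺/Au reduced at the cathode, E°cell = +1.50 − (+1.20) = +0.30 V and n = 6.
Q = [Pt²⁺(aq)]^3 / [Au³⁺(aq)]^2 = 393, so log Q = 2.594 and E = +0.30 − (0.0631/6)(2.594) = +0.2727 V.
Then ΔG = −nFE = −6 × 96500 × +0.2727 J/mol = −158 kJ/mol.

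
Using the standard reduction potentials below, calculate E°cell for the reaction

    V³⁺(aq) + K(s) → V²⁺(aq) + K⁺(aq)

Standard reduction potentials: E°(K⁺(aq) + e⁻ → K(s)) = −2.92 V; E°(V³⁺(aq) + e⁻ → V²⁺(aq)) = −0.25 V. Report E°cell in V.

In the reaction as written, V³⁺(aq) is reduced (cathode) and K⁺(aq) is produced by oxidation at the anode.
E°cell = E°(cathode) − E°(anode) = −0.25 − (−2.92) = +2.67 V.

+2.67 V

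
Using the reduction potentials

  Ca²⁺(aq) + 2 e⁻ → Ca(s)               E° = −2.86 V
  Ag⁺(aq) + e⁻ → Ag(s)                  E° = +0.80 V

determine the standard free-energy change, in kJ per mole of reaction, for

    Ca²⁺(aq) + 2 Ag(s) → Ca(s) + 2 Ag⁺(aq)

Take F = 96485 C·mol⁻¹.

In the reaction as written Ca²⁺(aq) is reduced, so the Ca²⁺/Ca couple is the cathode and Ag⁺/Ag is the anode.
E°cell = −2.86 − (+0.80) = −3.66 V; balancing electrons gives n = 2.
ΔG° = −nFE°cell = −(2)(96485)(−3.66) J/mol = +706 kJ/mol.

+706 kJ/mol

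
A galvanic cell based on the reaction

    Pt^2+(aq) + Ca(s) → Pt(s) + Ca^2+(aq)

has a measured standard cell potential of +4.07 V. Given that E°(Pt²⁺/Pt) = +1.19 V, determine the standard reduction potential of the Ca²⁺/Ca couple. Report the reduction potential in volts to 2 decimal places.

In the reaction as written the Pt²⁺/Pt couple is reduced (cathode) and Ca²⁺/Ca is oxidized (anode), so E°cell = E°(Pt²⁺/Pt) − E°(Ca²⁺/Ca).
E°(Ca²⁺/Ca) = E°(cathode) − E°cell = +1.19 − (+4.07) = −2.88 V.

−2.88 V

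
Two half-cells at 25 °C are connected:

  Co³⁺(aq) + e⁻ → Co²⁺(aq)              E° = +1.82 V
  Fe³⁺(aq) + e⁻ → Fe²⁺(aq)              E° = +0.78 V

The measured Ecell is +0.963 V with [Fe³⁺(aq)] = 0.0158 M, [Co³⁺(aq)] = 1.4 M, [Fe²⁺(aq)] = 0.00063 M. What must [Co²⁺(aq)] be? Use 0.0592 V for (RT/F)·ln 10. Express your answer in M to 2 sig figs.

Co³⁺/Co²⁺ is the cathode (higher E°); E°cell = +1.82 − (+0.78) = +1.04 V with n = 1.
Since E = E° − (0.0592/n)·log Q, log Q = n(E° − E)/0.0592 = 1.301.
The balanced reaction is Co³⁺(aq) + Fe²⁺(aq) → Co²⁺(aq) + Fe³⁺(aq), so Q = ([Co²⁺(aq)]·[Fe³⁺(aq)]) / ([Co³⁺(aq)]·[Fe²⁺(aq)]).
Substituting the known concentrations and solving, log [Co²⁺(aq)] = 0.048 and [Co²⁺(aq)] = 1.1 M.

1.1 M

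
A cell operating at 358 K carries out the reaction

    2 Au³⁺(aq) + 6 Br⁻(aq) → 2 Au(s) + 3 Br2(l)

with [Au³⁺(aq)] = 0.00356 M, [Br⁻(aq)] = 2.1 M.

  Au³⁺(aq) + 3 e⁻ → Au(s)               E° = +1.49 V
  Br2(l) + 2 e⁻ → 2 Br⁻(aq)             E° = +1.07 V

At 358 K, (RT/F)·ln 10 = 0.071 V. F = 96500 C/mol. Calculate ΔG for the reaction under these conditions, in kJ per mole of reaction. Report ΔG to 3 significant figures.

The standard cell potential is +1.49 − (+1.07) = +0.42 V, with n = 6 electrons in the balanced equation.
Here Q = 1 / ([Au³⁺(aq)]^2·[Br⁻(aq)]^6) = 920 (log Q = 2.964), giving E = +0.42 − (0.071/6)·(2.964) = +0.3849 V.
Then ΔG = −nFE = −6 × 96500 × +0.3849 J/mol = −223 kJ/mol.

−223 kJ/mol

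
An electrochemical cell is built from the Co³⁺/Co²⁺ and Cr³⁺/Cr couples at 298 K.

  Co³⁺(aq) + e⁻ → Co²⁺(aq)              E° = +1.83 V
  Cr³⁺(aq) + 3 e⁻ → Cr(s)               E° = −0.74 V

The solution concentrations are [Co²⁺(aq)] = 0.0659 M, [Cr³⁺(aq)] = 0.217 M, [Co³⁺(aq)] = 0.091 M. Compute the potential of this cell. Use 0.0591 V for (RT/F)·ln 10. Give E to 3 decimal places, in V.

Since E°(Co³⁺/Co²⁺) > E°(Cr³⁺/Cr), Co³⁺/Co²⁺ serves as the cathode.
E°cell = E°cat − E°an = +1.83 − (−0.74) = +2.57 V; n = 3.
The balanced reaction is 3 Co³⁺(aq) + Cr(s) → 3 Co²⁺(aq) + Cr³⁺(aq), so Q = ([Co²⁺(aq)]^3·[Cr³⁺(aq)]) / [Co³⁺(aq)]^3 = 0.0824 and log Q = −1.084.
Applying E = E° − (RT ln10/nF)·log Q gives +2.57 − (0.0591/3)(−1.084) = +2.591 V.

+2.591 V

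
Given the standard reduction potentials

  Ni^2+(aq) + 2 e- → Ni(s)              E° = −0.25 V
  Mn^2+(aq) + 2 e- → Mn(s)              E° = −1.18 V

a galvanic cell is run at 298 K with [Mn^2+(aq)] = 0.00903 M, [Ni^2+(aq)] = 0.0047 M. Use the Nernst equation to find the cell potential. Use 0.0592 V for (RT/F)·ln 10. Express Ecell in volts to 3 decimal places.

+0.922 V

The Ni²⁺/Ni couple has the more positive E°, so it is the cathode; Mn²⁺/Mn is the anode.
E°cell = −0.25 − (−1.18) = +0.93 V, with n = 2 electrons transferred.
For the overall reaction Ni^2+(aq) + Mn(s) → Ni(s) + Mn^2+(aq), Q = [Mn^2+(aq)] / [Ni^2+(aq)] = 1.92, giving log Q = 0.284.
E = E° − (0.0592/n)·log Q = +0.93 − (0.0592/2)(0.284) = +0.922 V.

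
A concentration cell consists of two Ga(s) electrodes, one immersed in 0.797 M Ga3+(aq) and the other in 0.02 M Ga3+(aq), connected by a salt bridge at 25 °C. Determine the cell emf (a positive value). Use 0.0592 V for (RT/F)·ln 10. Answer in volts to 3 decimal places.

0.032 V

For a concentration cell E°cell = 0, since both electrodes use the same couple.
The compartment with the higher Ga3+(aq) concentration (0.797 M) acts as the cathode; ions are reduced there and produced at the dilute (0.02 M) anode.
With n = 3, Ecell = −(0.0592/3)·log([dilute]/[conc]) = −(0.0592/3)·log(0.02/0.797) = +0.032 V.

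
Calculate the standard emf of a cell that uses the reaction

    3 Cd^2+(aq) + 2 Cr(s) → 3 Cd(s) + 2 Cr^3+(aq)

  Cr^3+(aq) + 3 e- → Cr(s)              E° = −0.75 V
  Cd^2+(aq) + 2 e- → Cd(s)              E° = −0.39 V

In the reaction as written, Cd^2+(aq) is reduced (cathode) and Cr^3+(aq) is produced by oxidation at the anode.
E°cell = E°(cathode) − E°(anode) = −0.39 − (−0.75) = +0.36 V.

+0.36 V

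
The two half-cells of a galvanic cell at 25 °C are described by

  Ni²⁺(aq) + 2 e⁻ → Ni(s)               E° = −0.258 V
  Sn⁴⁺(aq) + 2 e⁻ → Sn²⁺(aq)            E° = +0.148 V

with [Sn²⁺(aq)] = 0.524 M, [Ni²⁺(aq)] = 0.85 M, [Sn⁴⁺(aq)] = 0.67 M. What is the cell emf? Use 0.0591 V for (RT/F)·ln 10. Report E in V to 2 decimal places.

+0.41 V

The Sn⁴⁺/Sn²⁺ couple has the more positive E°, so it is the cathode; Ni²⁺/Ni is the anode.
E°cell = E°cat − E°an = +0.148 − (−0.258) = +0.406 V; n = 2.
Balancing gives Sn⁴⁺(aq) + Ni(s) → Sn²⁺(aq) + Ni²⁺(aq); hence Q = ([Sn²⁺(aq)]·[Ni²⁺(aq)]) / [Sn⁴⁺(aq)] = 0.665 (log Q = −0.177).
Applying E = E° − (RT ln10/nF)·log Q gives +0.406 − (0.0591/2)(−0.177) = +0.41 V.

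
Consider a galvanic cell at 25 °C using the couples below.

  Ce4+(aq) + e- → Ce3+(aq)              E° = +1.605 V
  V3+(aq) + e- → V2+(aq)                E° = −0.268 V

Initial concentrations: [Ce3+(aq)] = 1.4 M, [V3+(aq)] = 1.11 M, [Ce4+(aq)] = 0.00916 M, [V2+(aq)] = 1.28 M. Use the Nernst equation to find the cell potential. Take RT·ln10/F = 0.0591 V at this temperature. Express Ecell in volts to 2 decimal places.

+1.75 V

Ce⁴⁺/Ce³⁺ is reduced (cathode, E° = +1.605 V) and V³⁺/V²⁺ is oxidized (anode).
E°cell = E°cat − E°an = +1.605 − (−0.268) = +1.873 V; n = 1.
For the overall reaction Ce4+(aq) + V2+(aq) → Ce3+(aq) + V3+(aq), Q = ([Ce3+(aq)]·[V3+(aq)]) / ([Ce4+(aq)]·[V2+(aq)]) = 133, giving log Q = 2.122.
By the Nernst equation, E = +1.873 − (0.0591/1)·(2.122) = +1.75 V.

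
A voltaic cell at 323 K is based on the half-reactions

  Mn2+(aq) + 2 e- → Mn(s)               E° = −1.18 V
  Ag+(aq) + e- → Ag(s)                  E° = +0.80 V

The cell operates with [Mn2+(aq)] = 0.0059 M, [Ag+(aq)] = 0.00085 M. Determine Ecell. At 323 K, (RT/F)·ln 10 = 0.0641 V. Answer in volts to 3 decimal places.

+1.855 V

The Ag⁺/Ag couple has the more positive E°, so it is the cathode; Mn²⁺/Mn is the anode.
The standard potential is +0.80 − (−1.18) = +1.98 V and the balanced reaction transfers n = 2 electrons.
Balancing gives 2 Ag+(aq) + Mn(s) → 2 Ag(s) + Mn2+(aq); hence Q = [Mn2+(aq)] / [Ag+(aq)]^2 = 8.17×10^3 (log Q = 3.912).
E = E° − (0.0641/n)·log Q = +1.98 − (0.0641/2)(3.912) = +1.855 V.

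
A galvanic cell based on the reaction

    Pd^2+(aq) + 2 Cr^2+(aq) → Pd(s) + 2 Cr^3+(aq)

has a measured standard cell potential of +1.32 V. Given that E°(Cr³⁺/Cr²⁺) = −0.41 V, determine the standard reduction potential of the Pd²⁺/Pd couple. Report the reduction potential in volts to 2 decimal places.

In the reaction as written the Pd²⁺/Pd couple is reduced (cathode) and Cr³⁺/Cr²⁺ is oxidized (anode), so E°cell = E°(Pd²⁺/Pd) − E°(Cr³⁺/Cr²⁺).
E°(Pd²⁺/Pd) = E°cell + E°(anode) = +1.32 + (−0.41) = +0.91 V.

+0.91 V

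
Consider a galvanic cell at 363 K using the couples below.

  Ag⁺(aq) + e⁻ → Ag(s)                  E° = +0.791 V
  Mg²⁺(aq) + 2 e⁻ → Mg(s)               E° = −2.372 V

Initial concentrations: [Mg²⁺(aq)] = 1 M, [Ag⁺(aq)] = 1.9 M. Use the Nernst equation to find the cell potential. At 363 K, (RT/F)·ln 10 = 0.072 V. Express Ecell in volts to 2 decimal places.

Ag⁺/Ag is reduced (cathode, E° = +0.791 V) and Mg²⁺/Mg is oxidized (anode).
E°cell = +0.791 − (−2.372) = +3.163 V, with n = 2 electrons transferred.
The balanced reaction is 2 Ag⁺(aq) + Mg(s) → 2 Ag(s) + Mg²⁺(aq), so Q = [Mg²⁺(aq)] / [Ag⁺(aq)]^2 = 0.277 and log Q = −0.558.
E = E° − (0.072/n)·log Q = +3.163 − (0.072/2)(−0.558) = +3.18 V.

+3.18 V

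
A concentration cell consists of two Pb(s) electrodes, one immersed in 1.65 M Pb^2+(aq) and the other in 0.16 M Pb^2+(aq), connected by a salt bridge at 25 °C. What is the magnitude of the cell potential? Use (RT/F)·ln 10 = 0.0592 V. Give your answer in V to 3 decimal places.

For a concentration cell E°cell = 0, since both electrodes use the same couple.
The compartment with the higher Pb^2+(aq) concentration (1.65 M) acts as the cathode; ions are reduced there and produced at the dilute (0.16 M) anode.
With n = 2, Ecell = −(0.0592/2)·log([dilute]/[conc]) = −(0.0592/2)·log(0.16/1.65) = +0.030 V.

0.030 V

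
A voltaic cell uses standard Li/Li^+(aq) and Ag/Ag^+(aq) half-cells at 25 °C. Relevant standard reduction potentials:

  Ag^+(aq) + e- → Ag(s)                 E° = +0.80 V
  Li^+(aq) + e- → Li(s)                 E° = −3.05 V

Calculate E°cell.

+3.85 V

Of the two couples in this cell, the one with the more positive reduction potential is reduced at the cathode: here that is Ag⁺/Ag (+0.80 V); Li⁺/Li (−3.05 V) is the anode.
E°cell = E°(cathode) − E°(anode) = +0.80 − (−3.05) = +3.85 V.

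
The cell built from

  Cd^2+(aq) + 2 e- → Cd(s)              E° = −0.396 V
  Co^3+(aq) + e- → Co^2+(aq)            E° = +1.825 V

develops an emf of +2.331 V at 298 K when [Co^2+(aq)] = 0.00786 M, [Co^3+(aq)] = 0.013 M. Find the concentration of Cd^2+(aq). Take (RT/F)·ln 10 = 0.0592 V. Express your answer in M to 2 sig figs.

With Co³⁺/Co²⁺ at the cathode and Cd²⁺/Cd at the anode, E°cell = +1.825 − (−0.396) = +2.221 V (n = 2).
From the Nernst equation, log Q = n(E° − E)/0.0592 = 2·(+2.221 − (+2.331))/0.0592 = −3.716.
Balancing electrons gives 2 Co^3+(aq) + Cd(s) → 2 Co^2+(aq) + Cd^2+(aq); thus Q = ([Co^2+(aq)]^2·[Cd^2+(aq)]) / [Co^3+(aq)]^2.
Substituting the known concentrations and solving, log [Cd^2+(aq)] = −3.279 and [Cd^2+(aq)] = 0.00053 M.

0.00053 M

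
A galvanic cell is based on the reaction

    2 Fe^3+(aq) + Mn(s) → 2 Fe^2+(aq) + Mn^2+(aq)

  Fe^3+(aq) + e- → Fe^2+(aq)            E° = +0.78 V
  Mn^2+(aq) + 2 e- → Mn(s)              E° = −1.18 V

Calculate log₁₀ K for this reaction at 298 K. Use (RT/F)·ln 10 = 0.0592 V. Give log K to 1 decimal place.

The Fe³⁺/Fe²⁺ couple is reduced (cathode); E°cell = +0.78 − (−1.18) = +1.96 V with n = 2.
At equilibrium E = 0, so log K = nE°cell / 0.0592 = (2)(+1.96) / 0.0592 = 66.2.

log K = 66.2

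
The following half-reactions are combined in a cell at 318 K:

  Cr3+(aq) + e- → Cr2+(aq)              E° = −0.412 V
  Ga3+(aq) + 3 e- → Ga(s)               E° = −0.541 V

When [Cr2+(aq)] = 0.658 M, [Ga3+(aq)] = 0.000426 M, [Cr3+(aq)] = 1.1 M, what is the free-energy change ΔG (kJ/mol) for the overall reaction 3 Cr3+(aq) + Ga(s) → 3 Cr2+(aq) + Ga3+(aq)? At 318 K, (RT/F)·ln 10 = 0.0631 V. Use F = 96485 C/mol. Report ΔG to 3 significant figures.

−61.9 kJ/mol

The standard cell potential is −0.412 − (−0.541) = +0.129 V, with n = 3 electrons in the balanced equation.
Here Q = ([Cr2+(aq)]^3·[Ga3+(aq)]) / [Cr3+(aq)]^3 = 9.12×10^−5 (log Q = −4.040), giving E = +0.129 − (0.0631/3)·(−4.040) = +0.2140 V.
ΔG = −nFE = −(3)(96485)(+0.2140) J/mol = −61.9 kJ/mol.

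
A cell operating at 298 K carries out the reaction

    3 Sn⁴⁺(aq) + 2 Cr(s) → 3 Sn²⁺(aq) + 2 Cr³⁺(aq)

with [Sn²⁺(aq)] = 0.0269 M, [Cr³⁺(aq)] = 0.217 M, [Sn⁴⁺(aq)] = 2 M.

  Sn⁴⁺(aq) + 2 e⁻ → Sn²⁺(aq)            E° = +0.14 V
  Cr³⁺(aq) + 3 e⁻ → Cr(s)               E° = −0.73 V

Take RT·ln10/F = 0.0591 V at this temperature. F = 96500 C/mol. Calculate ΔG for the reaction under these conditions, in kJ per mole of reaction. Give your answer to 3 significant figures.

With Sn⁴⁺/Sn²⁺ reduced at the cathode, E°cell = +0.14 − (−0.73) = +0.87 V and n = 6.
Q = ([Sn²⁺(aq)]^3·[Cr³⁺(aq)]^2) / [Sn⁴⁺(aq)]^3 = 1.15×10^−7, so log Q = −6.941 and E = +0.87 − (0.0591/6)(−6.941) = +0.9384 V.
ΔG = −nFE = −(6)(96500)(+0.9384) J/mol = −543 kJ/mol.

−543 kJ/mol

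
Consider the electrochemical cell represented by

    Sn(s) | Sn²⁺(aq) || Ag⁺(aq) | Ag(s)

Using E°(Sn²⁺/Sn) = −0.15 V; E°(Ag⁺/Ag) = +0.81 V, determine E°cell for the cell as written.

By convention the left-hand electrode in cell notation is the anode (oxidation) and the right-hand electrode is the cathode (reduction).
E°cell = E°(right) − E°(left) = +0.81 − (−0.15) = +0.96 V.

+0.96 V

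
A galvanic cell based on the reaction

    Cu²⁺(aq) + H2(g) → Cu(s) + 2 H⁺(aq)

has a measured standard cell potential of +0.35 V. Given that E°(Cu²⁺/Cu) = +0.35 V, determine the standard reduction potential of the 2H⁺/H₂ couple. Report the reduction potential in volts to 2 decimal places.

+0.00 V

In the reaction as written the Cu²⁺/Cu couple is reduced (cathode) and 2H⁺/H₂ is oxidized (anode), so E°cell = E°(Cu²⁺/Cu) − E°(2H⁺/H₂).
E°(2H⁺/H₂) = E°(cathode) − E°cell = +0.35 − (+0.35) = +0.00 V.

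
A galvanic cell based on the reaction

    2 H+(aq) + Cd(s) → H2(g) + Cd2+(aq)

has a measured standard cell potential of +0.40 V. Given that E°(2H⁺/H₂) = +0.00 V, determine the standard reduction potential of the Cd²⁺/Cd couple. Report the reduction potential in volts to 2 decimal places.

−0.40 V

In the reaction as written the 2H⁺/H₂ couple is reduced (cathode) and Cd²⁺/Cd is oxidized (anode), so E°cell = E°(2H⁺/H₂) − E°(Cd²⁺/Cd).
E°(Cd²⁺/Cd) = E°(cathode) − E°cell = +0.00 − (+0.40) = −0.40 V.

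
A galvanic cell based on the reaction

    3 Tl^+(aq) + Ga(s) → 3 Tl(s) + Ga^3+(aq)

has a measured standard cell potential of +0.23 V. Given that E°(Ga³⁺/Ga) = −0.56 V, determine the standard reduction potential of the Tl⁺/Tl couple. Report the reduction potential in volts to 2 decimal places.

In the reaction as written the Tl⁺/Tl couple is reduced (cathode) and Ga³⁺/Ga is oxidized (anode), so E°cell = E°(Tl⁺/Tl) − E°(Ga³⁺/Ga).
E°(Tl⁺/Tl) = E°cell + E°(anode) = +0.23 + (−0.56) = −0.33 V.

−0.33 V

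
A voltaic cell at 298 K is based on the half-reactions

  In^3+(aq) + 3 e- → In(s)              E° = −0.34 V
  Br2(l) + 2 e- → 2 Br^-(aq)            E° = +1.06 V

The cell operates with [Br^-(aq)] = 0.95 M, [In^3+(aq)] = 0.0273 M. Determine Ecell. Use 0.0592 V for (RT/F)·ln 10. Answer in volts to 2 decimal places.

Since E°(Br₂/Br⁻) > E°(In³⁺/In), Br₂/Br⁻ serves as the cathode.
The standard potential is +1.06 − (−0.34) = +1.40 V and the balanced reaction transfers n = 6 electrons.
The balanced reaction is 3 Br2(l) + 2 In(s) → 6 Br^-(aq) + 2 In^3+(aq), so Q = [Br^-(aq)]^6·[In^3+(aq)]^2 = 0.000548 and log Q = −3.261.
By the Nernst equation, E = +1.40 − (0.0592/6)·(−3.261) = +1.43 V.

+1.43 V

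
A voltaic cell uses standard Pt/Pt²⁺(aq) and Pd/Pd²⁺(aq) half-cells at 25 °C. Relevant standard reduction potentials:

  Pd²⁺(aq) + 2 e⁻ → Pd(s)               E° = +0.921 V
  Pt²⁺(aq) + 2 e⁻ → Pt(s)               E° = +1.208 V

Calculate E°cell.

The Pt²⁺/Pt couple has the higher E°, so Pt ion is reduced (cathode) and Pd is oxidized (anode).
E°cell = E°(cathode) − E°(anode) = +1.208 − (+0.921) = +0.287 V.

+0.287 V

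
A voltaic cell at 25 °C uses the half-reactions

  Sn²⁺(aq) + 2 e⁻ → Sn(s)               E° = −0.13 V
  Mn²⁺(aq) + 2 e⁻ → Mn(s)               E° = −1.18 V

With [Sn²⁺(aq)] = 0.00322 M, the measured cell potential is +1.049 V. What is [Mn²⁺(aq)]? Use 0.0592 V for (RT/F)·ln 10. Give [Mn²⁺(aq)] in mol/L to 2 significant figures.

0.0035 M

With Sn²⁺/Sn at the cathode and Mn²⁺/Mn at the anode, E°cell = −0.13 − (−1.18) = +1.05 V (n = 2).
Since E = E° − (0.0592/n)·log Q, log Q = n(E° − E)/0.0592 = 0.034.
For Sn²⁺(aq) + Mn(s) → Sn(s) + Mn²⁺(aq), the reaction quotient is Q = [Mn²⁺(aq)] / [Sn²⁺(aq)].
Substituting the known concentrations and solving, log [Mn²⁺(aq)] = −2.458 and [Mn²⁺(aq)] = 0.0035 M.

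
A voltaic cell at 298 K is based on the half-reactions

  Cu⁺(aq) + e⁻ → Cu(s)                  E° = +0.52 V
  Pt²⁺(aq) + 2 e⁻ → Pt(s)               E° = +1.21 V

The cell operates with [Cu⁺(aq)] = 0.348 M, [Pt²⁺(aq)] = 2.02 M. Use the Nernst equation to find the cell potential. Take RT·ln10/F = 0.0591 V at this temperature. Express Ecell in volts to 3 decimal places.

+0.726 V

The Pt²⁺/Pt couple has the more positive E°, so it is the cathode; Cu⁺/Cu is the anode.
E°cell = E°cat − E°an = +1.21 − (+0.52) = +0.69 V; n = 2.
Balancing gives Pt²⁺(aq) + 2 Cu(s) → Pt(s) + 2 Cu⁺(aq); hence Q = [Cu⁺(aq)]^2 / [Pt²⁺(aq)] = 0.06 (log Q = −1.222).
Applying E = E° − (RT ln10/nF)·log Q gives +0.69 − (0.0591/2)(−1.222) = +0.726 V.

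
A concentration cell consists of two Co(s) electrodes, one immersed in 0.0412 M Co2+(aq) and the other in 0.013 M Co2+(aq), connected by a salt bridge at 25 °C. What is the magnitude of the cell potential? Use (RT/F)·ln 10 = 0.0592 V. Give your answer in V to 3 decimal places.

For a concentration cell E°cell = 0, since both electrodes use the same couple.
The compartment with the higher Co2+(aq) concentration (0.0412 M) acts as the cathode; ions are reduced there and produced at the dilute (0.013 M) anode.
With n = 2, Ecell = −(0.0592/2)·log([dilute]/[conc]) = −(0.0592/2)·log(0.013/0.0412) = +0.015 V.

0.015 V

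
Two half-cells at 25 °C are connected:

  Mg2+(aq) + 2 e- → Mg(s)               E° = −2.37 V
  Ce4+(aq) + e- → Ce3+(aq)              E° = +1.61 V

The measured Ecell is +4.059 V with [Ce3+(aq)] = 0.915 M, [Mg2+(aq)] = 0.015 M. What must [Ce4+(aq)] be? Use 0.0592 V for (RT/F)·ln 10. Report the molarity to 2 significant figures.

2.4 M

Ce⁴⁺/Ce³⁺ is the cathode (higher E°); E°cell = +1.61 − (−2.37) = +3.98 V with n = 2.
Since E = E° − (0.0592/n)·log Q, log Q = n(E° − E)/0.0592 = −2.669.
For 2 Ce4+(aq) + Mg(s) → 2 Ce3+(aq) + Mg2+(aq), the reaction quotient is Q = ([Ce3+(aq)]^2·[Mg2+(aq)]) / [Ce4+(aq)]^2.
Isolating [Ce4+(aq)] in Q = 10^{−2.669} yields log [Ce4+(aq)] = 0.384, i.e. 2.4 M.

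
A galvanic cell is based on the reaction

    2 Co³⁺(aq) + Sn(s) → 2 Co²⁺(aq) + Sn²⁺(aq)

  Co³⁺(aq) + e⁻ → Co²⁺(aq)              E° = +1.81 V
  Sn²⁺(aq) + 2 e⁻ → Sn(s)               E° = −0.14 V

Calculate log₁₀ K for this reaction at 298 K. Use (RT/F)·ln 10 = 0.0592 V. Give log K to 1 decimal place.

log K = 65.9

The Co³⁺/Co²⁺ couple is reduced (cathode); E°cell = +1.81 − (−0.14) = +1.95 V with n = 2.
At equilibrium E = 0, so log K = nE°cell / 0.0592 = (2)(+1.95) / 0.0592 = 65.9.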